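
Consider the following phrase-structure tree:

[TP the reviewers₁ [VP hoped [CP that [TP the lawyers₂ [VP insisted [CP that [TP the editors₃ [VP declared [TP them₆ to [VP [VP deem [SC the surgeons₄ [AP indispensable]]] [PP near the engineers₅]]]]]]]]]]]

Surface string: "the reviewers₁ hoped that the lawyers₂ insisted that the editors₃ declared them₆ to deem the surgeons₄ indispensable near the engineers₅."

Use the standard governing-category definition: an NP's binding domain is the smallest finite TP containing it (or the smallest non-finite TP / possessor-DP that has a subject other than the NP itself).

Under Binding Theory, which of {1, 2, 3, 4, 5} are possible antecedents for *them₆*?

{1, 2}

*them* is a pronoun, so Principle B applies: it must be free in its binding domain.
Binding domain of *them₆*: the embedded TP, whose subject is the editors₃.
*the reviewers₁* c-commands the pronoun but from outside its binding domain, and is not c-commanded by it → coindexation permitted.
*the lawyers₂* c-commands the pronoun but from outside its binding domain, and is not c-commanded by it → coindexation permitted.
*the editors₃* c-commands the pronoun within its binding domain → coindexation would violate Principle B.
*the surgeons₄*: the pronoun c-commands this R-expression → coindexation would violate Principle C on *the surgeons₄*.
*the engineers₅*: the pronoun c-commands this R-expression → coindexation would violate Principle C on *the engineers₅*.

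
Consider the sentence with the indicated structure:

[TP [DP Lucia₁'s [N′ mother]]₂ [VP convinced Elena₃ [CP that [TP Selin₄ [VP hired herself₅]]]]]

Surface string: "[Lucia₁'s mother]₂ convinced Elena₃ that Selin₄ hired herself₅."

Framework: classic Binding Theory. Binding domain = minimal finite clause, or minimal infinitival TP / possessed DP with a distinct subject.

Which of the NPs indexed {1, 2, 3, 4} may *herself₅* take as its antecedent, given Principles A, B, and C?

*herself* is an anaphor, so Principle A applies: it must be bound in its binding domain.
Binding domain of *herself₅*: the embedded TP, whose subject is Selin₄.
*Lucia₁* does not c-command the anaphor → cannot bind it.
*[Lucia₁'s mother]₂* c-commands the anaphor but is outside its binding domain → cannot satisfy Principle A.
*Elena₃* c-commands the anaphor but is outside its binding domain → cannot satisfy Principle A.
*Selin₄* c-commands the anaphor within its binding domain → licit binder.

{4}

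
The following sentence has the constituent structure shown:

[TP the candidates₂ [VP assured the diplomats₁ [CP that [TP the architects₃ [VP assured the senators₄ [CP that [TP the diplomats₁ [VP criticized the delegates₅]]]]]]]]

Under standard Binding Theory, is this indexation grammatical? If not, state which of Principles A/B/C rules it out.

The two coindexed NPs are *the diplomats₁* (the lower occurrence) and *the diplomats₁* (the higher occurrence).
*the diplomats₁* (the lower occurrence) is an R-expression. Principle C requires it to be free everywhere.
*the diplomats₁* (the higher occurrence) c-commands it and carries the same index.
The R-expression is bound → Principle C violation.

Principle C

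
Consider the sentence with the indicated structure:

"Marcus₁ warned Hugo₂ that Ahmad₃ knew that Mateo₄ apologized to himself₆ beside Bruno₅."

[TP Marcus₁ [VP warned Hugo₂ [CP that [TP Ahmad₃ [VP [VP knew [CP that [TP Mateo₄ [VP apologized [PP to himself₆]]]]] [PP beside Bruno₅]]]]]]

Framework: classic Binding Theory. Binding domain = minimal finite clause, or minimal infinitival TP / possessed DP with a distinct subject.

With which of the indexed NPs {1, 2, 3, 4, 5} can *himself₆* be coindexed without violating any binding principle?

{4}

*himself* is an anaphor, so Principle A applies: it must be bound in its binding domain.
Binding domain of *himself₆*: the embedded TP, whose subject is Mateo₄.
*Marcus₁* c-commands the anaphor but is outside its binding domain → cannot satisfy Principle A.
*Hugo₂* c-commands the anaphor but is outside its binding domain → cannot satisfy Principle A.
*Ahmad₃* c-commands the anaphor but is outside its binding domain → cannot satisfy Principle A.
*Mateo₄* c-commands the anaphor within its binding domain → licit binder.
*Bruno₅* does not c-command the anaphor → cannot bind it.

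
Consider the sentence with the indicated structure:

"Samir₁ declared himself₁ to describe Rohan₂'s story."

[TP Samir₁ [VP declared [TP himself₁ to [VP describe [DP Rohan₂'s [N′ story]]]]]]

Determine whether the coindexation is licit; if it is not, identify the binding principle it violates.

grammatical

The two coindexed NPs are *Samir₁* and *himself₁*.
*himself₁* is an anaphor; its binding domain is the matrix TP, whose subject is Samir₁. *Samir₁* c-commands it within that domain and shares its index, so Principle A is satisfied.
*Samir₁* is an R-expression; *himself₁* does not c-command it, and no other NP shares its index, so Principle C is satisfied.
All principles are respected.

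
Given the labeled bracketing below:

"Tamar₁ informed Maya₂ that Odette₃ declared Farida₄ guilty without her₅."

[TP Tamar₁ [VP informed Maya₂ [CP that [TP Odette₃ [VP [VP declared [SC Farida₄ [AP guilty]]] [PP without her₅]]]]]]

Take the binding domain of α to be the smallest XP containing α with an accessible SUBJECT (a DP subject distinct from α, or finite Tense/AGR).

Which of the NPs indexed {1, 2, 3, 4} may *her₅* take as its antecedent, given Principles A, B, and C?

*her* is a pronoun, so Principle B applies: it must be free in its binding domain.
Binding domain of *her₅*: the embedded TP, whose subject is Odette₃.
*Tamar₁* c-commands the pronoun but from outside its binding domain, and is not c-commanded by it → coindexation permitted.
*Maya₂* c-commands the pronoun but from outside its binding domain, and is not c-commanded by it → coindexation permitted.
*Odette₃* c-commands the pronoun within its binding domain → coindexation would violate Principle B.
*Farida₄* and the pronoun do not c-command one another → neither Principle B nor Principle C is at stake; coindexation permitted.

{1, 2, 4}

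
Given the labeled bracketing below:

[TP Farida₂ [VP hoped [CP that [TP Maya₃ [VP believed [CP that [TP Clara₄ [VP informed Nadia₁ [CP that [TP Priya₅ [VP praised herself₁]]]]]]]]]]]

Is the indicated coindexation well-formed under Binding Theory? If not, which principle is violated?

The two coindexed NPs are *Nadia₁* and *herself₁*.
*herself₁* is an anaphor. Principle A requires it to be bound within its binding domain — the embedded TP, whose subject is Priya₅.
Within that domain it is c-commanded by *Priya₅*, which does not share its index.
*Nadia₁* does c-command the anaphor, but from outside its binding domain.
The anaphor is unbound in its domain → Principle A violation.

Principle A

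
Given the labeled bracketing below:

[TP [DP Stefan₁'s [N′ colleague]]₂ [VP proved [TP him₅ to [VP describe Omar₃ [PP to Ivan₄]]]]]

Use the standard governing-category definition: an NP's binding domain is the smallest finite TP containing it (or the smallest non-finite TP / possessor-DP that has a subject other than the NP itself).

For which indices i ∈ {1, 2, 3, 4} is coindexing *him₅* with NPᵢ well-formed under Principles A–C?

*him* is a pronoun, so Principle B applies: it must be free in its binding domain.
Binding domain of *him₅*: the matrix TP, whose subject is [Stefan₁'s colleague]₂.
*Stefan₁* and the pronoun do not c-command one another → neither Principle B nor Principle C is at stake; coindexation permitted.
*[Stefan₁'s colleague]₂* c-commands the pronoun within its binding domain → coindexation would violate Principle B.
*Omar₃*: the pronoun c-commands this R-expression → coindexation would violate Principle C on *Omar₃*.
*Ivan₄*: the pronoun c-commands this R-expression → coindexation would violate Principle C on *Ivan₄*.

{1}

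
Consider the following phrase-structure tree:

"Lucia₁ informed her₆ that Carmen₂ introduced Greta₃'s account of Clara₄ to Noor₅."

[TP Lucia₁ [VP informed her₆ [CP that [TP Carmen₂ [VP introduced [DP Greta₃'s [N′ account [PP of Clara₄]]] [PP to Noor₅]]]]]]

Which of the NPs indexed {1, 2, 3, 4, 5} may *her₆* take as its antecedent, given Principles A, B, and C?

*her* is a pronoun, so Principle B applies: it must be free in its binding domain.
Binding domain of *her₆*: the matrix TP, whose subject is Lucia₁.
*Lucia₁* c-commands the pronoun within its binding domain → coindexation would violate Principle B.
*Carmen₂*: the pronoun c-commands this R-expression → coindexation would violate Principle C on *Carmen₂*.
*Greta₃*: the pronoun c-commands this R-expression → coindexation would violate Principle C on *Greta₃*.
*Clara₄*: the pronoun c-commands this R-expression → coindexation would violate Principle C on *Clara₄*.
*Noor₅*: the pronoun c-commands this R-expression → coindexation would violate Principle C on *Noor₅*.

none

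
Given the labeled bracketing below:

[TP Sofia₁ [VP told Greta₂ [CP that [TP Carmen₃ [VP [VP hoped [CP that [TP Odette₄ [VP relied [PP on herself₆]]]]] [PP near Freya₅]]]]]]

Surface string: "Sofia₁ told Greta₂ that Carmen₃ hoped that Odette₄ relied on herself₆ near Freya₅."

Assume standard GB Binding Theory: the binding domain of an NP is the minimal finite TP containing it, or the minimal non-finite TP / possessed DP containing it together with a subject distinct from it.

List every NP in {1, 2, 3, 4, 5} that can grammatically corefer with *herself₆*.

*herself* is an anaphor, so Principle A applies: it must be bound in its binding domain.
Binding domain of *herself₆*: the embedded TP, whose subject is Odette₄.
*Sofia₁* c-commands the anaphor but is outside its binding domain → cannot satisfy Principle A.
*Greta₂* c-commands the anaphor but is outside its binding domain → cannot satisfy Principle A.
*Carmen₃* c-commands the anaphor but is outside its binding domain → cannot satisfy Principle A.
*Odette₄* c-commands the anaphor within its binding domain → licit binder.
*Freya₅* does not c-command the anaphor → cannot bind it.

{4}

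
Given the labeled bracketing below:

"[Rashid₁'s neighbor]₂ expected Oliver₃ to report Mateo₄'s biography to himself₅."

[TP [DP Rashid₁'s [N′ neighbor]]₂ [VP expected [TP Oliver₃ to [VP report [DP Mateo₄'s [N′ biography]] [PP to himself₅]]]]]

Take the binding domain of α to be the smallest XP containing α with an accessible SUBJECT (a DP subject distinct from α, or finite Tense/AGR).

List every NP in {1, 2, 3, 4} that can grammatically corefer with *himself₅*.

*himself* is an anaphor, so Principle A applies: it must be bound in its binding domain.
Binding domain of *himself₅*: the embedded TP, whose subject is Oliver₃.
*Rashid₁* does not c-command the anaphor → cannot bind it.
*[Rashid₁'s neighbor]₂* c-commands the anaphor but is outside its binding domain → cannot satisfy Principle A.
*Oliver₃* c-commands the anaphor within its binding domain → licit binder.
*Mateo₄* does not c-command the anaphor → cannot bind it.

{3}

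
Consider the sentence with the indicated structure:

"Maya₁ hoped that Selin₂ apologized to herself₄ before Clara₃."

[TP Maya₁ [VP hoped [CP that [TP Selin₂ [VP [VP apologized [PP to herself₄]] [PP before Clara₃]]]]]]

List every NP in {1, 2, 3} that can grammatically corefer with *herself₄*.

*herself* is an anaphor, so Principle A applies: it must be bound in its binding domain.
Binding domain of *herself₄*: the embedded TP, whose subject is Selin₂.
*Maya₁* c-commands the anaphor but is outside its binding domain → cannot satisfy Principle A.
*Selin₂* c-commands the anaphor within its binding domain → licit binder.
*Clara₃* does not c-command the anaphor → cannot bind it.

{2}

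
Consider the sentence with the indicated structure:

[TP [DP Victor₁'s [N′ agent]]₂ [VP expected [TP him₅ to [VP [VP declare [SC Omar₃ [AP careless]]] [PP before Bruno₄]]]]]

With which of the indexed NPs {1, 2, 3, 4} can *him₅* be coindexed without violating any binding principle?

{1}

*him* is a pronoun, so Principle B applies: it must be free in its binding domain.
Binding domain of *him₅*: the matrix TP, whose subject is [Victor₁'s agent]₂.
*Victor₁* and the pronoun do not c-command one another → neither Principle B nor Principle C is at stake; coindexation permitted.
*[Victor₁'s agent]₂* c-commands the pronoun within its binding domain → coindexation would violate Principle B.
*Omar₃*: the pronoun c-commands this R-expression → coindexation would violate Principle C on *Omar₃*.
*Bruno₄*: the pronoun c-commands this R-expression → coindexation would violate Principle C on *Bruno₄*.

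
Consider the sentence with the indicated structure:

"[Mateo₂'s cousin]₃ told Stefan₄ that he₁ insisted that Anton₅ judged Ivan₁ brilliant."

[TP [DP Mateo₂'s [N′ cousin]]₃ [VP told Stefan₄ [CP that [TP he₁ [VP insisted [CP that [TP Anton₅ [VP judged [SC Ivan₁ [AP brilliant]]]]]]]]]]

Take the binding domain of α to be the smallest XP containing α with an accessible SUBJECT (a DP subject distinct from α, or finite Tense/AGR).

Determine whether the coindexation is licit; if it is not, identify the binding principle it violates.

The two coindexed NPs are *he₁* and *Ivan₁*.
*Ivan₁* is an R-expression. Principle C requires it to be free everywhere.
*he₁* c-commands it and carries the same index.
The R-expression is bound → Principle C violation.

Principle C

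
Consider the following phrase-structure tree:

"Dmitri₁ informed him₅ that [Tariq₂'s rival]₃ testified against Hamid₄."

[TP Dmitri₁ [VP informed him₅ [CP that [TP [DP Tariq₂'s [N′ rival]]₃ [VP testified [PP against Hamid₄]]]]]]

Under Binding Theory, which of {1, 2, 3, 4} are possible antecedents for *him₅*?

none

*him* is a pronoun, so Principle B applies: it must be free in its binding domain.
Binding domain of *him₅*: the matrix TP, whose subject is Dmitri₁.
*Dmitri₁* c-commands the pronoun within its binding domain → coindexation would violate Principle B.
*Tariq₂*: the pronoun c-commands this R-expression → coindexation would violate Principle C on *Tariq₂*.
*[Tariq₂'s rival]₃*: the pronoun c-commands this R-expression → coindexation would violate Principle C on *[Tariq₂'s rival]₃*.
*Hamid₄*: the pronoun c-commands this R-expression → coindexation would violate Principle C on *Hamid₄*.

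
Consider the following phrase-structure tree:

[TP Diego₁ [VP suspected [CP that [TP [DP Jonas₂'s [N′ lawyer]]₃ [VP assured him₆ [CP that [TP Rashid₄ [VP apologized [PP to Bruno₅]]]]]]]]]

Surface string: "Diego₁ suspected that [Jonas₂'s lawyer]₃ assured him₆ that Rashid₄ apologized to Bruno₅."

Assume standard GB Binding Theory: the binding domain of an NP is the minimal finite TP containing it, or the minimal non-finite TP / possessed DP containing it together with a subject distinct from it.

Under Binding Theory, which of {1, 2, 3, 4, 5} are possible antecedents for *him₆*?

{1, 2}

*him* is a pronoun, so Principle B applies: it must be free in its binding domain.
Binding domain of *him₆*: the embedded TP, whose subject is [Jonas₂'s lawyer]₃.
*Diego₁* c-commands the pronoun but from outside its binding domain, and is not c-commanded by it → coindexation permitted.
*Jonas₂* and the pronoun do not c-command one another → neither Principle B nor Principle C is at stake; coindexation permitted.
*[Jonas₂'s lawyer]₃* c-commands the pronoun within its binding domain → coindexation would violate Principle B.
*Rashid₄*: the pronoun c-commands this R-expression → coindexation would violate Principle C on *Rashid₄*.
*Bruno₅*: the pronoun c-commands this R-expression → coindexation would violate Principle C on *Bruno₅*.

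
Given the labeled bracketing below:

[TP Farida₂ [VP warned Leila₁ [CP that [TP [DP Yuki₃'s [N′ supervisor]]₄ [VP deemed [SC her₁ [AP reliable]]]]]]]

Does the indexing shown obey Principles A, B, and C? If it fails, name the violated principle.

The two coindexed NPs are *Leila₁* and *her₁*.
*her₁* is a pronoun; its binding domain is the embedded TP, whose subject is [Yuki₃'s supervisor]₄. Within that domain it is c-commanded only by *[Yuki₃'s supervisor]₄*, which carries a different index — the pronoun is free locally, so Principle B holds.
*Leila₁* is an R-expression; *her₁* does not c-command it, and no other NP shares its index, so Principle C is satisfied.
All principles are respected.

grammatical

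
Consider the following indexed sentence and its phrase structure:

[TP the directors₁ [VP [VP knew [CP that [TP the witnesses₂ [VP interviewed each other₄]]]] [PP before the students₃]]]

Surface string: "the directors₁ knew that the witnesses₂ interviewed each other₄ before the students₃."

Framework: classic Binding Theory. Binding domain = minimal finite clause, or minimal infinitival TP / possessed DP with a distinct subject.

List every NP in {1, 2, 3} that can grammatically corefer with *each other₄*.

*each other* is an anaphor, so Principle A applies: it must be bound in its binding domain.
Binding domain of *each other₄*: the embedded TP, whose subject is the witnesses₂.
*the directors₁* c-commands the anaphor but is outside its binding domain → cannot satisfy Principle A.
*the witnesses₂* c-commands the anaphor within its binding domain → licit binder.
*the students₃* does not c-command the anaphor → cannot bind it.

{2}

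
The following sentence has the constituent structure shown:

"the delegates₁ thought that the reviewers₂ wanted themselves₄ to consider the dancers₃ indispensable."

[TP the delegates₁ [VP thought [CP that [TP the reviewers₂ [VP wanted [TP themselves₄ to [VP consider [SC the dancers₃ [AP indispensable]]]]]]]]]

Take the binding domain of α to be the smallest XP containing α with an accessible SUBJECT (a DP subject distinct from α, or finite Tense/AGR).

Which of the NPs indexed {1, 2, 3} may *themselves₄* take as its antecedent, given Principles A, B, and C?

*themselves* is an anaphor, so Principle A applies: it must be bound in its binding domain.
Binding domain of *themselves₄*: the embedded TP, whose subject is the reviewers₂.
*the delegates₁* c-commands the anaphor but is outside its binding domain → cannot satisfy Principle A.
*the reviewers₂* c-commands the anaphor within its binding domain → licit binder.
*the dancers₃* does not c-command the anaphor → cannot bind it.

{2}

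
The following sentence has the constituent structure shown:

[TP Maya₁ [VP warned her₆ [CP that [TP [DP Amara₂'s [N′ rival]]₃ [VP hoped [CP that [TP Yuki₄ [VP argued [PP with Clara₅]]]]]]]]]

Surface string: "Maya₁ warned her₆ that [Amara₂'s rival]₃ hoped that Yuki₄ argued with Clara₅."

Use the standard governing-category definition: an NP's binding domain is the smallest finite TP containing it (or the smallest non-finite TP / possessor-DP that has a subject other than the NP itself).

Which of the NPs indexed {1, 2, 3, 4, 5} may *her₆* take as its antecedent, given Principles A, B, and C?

none

*her* is a pronoun, so Principle B applies: it must be free in its binding domain.
Binding domain of *her₆*: the matrix TP, whose subject is Maya₁.
*Maya₁* c-commands the pronoun within its binding domain → coindexation would violate Principle B.
*Amara₂*: the pronoun c-commands this R-expression → coindexation would violate Principle C on *Amara₂*.
*[Amara₂'s rival]₃*: the pronoun c-commands this R-expression → coindexation would violate Principle C on *[Amara₂'s rival]₃*.
*Yuki₄*: the pronoun c-commands this R-expression → coindexation would violate Principle C on *Yuki₄*.
*Clara₅*: the pronoun c-commands this R-expression → coindexation would violate Principle C on *Clara₅*.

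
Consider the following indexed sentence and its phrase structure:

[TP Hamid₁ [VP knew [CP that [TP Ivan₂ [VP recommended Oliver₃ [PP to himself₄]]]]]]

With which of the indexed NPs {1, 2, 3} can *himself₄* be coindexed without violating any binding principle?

{2, 3}

*himself* is an anaphor, so Principle A applies: it must be bound in its binding domain.
Binding domain of *himself₄*: the embedded TP, whose subject is Ivan₂.
*Hamid₁* c-commands the anaphor but is outside its binding domain → cannot satisfy Principle A.
*Ivan₂* c-commands the anaphor within its binding domain → licit binder.
*Oliver₃* c-commands the anaphor within its binding domain → licit binder.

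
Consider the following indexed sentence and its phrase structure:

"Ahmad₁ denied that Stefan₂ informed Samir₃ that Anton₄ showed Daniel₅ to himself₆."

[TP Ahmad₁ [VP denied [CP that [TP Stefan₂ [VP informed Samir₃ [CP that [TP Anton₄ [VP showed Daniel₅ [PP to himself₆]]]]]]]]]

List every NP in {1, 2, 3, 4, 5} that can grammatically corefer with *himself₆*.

*himself* is an anaphor, so Principle A applies: it must be bound in its binding domain.
Binding domain of *himself₆*: the embedded TP, whose subject is Anton₄.
*Ahmad₁* c-commands the anaphor but is outside its binding domain → cannot satisfy Principle A.
*Stefan₂* c-commands the anaphor but is outside its binding domain → cannot satisfy Principle A.
*Samir₃* c-commands the anaphor but is outside its binding domain → cannot satisfy Principle A.
*Anton₄* c-commands the anaphor within its binding domain → licit binder.
*Daniel₅* c-commands the anaphor within its binding domain → licit binder.

{4, 5}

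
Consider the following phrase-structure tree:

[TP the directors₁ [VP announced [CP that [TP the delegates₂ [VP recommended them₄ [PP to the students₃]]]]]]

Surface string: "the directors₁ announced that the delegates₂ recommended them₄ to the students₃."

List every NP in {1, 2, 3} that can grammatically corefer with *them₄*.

*them* is a pronoun, so Principle B applies: it must be free in its binding domain.
Binding domain of *them₄*: the embedded TP, whose subject is the delegates₂.
*the directors₁* c-commands the pronoun but from outside its binding domain, and is not c-commanded by it → coindexation permitted.
*the delegates₂* c-commands the pronoun within its binding domain → coindexation would violate Principle B.
*the students₃*: the pronoun c-commands this R-expression → coindexation would violate Principle C on *the students₃*.

{1}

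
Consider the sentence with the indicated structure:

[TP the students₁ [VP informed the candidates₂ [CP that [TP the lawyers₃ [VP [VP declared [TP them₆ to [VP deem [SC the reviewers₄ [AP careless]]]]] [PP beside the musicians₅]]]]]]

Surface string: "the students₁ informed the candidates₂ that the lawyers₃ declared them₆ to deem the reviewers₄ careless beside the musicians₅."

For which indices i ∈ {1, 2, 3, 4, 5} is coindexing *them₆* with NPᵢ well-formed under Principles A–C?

*them* is a pronoun, so Principle B applies: it must be free in its binding domain.
Binding domain of *them₆*: the embedded TP, whose subject is the lawyers₃.
*the students₁* c-commands the pronoun but from outside its binding domain, and is not c-commanded by it → coindexation permitted.
*the candidates₂* c-commands the pronoun but from outside its binding domain, and is not c-commanded by it → coindexation permitted.
*the lawyers₃* c-commands the pronoun within its binding domain → coindexation would violate Principle B.
*the reviewers₄*: the pronoun c-commands this R-expression → coindexation would violate Principle C on *the reviewers₄*.
*the musicians₅* and the pronoun do not c-command one another → neither Principle B nor Principle C is at stake; coindexation permitted.

{1, 2, 5}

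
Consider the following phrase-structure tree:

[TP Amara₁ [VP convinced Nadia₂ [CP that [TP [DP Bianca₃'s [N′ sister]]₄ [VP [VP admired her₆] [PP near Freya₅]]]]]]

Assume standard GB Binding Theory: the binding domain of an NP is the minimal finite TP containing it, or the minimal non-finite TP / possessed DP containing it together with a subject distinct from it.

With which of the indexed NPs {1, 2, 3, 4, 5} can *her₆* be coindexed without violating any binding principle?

{1, 2, 3, 5}

*her* is a pronoun, so Principle B applies: it must be free in its binding domain.
Binding domain of *her₆*: the embedded TP, whose subject is [Bianca₃'s sister]₄.
*Amara₁* c-commands the pronoun but from outside its binding domain, and is not c-commanded by it → coindexation permitted.
*Nadia₂* c-commands the pronoun but from outside its binding domain, and is not c-commanded by it → coindexation permitted.
*Bianca₃* and the pronoun do not c-command one another → neither Principle B nor Principle C is at stake; coindexation permitted.
*[Bianca₃'s sister]₄* c-commands the pronoun within its binding domain → coindexation would violate Principle B.
*Freya₅* and the pronoun do not c-command one another → neither Principle B nor Principle C is at stake; coindexation permitted.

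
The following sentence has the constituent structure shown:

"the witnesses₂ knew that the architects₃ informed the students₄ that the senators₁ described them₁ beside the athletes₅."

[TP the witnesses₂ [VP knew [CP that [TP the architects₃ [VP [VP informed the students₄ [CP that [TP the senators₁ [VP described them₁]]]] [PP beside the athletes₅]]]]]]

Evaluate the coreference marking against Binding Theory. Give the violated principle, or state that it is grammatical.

Principle B

The two coindexed NPs are *the senators₁* and *them₁*.
*them₁* is a pronoun. Its binding domain is the embedded TP, whose subject is the senators₁.
*the senators₁* c-commands it within that domain and carries the same index.
The pronoun is locally bound → Principle B violation.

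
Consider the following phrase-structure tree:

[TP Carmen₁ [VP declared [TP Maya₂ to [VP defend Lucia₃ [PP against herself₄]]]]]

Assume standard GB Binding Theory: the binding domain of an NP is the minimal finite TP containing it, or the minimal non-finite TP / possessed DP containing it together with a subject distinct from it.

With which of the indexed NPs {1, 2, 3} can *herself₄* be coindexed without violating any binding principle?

{2, 3}

*herself* is an anaphor, so Principle A applies: it must be bound in its binding domain.
Binding domain of *herself₄*: the embedded TP, whose subject is Maya₂.
*Carmen₁* c-commands the anaphor but is outside its binding domain → cannot satisfy Principle A.
*Maya₂* c-commands the anaphor within its binding domain → licit binder.
*Lucia₃* c-commands the anaphor within its binding domain → licit binder.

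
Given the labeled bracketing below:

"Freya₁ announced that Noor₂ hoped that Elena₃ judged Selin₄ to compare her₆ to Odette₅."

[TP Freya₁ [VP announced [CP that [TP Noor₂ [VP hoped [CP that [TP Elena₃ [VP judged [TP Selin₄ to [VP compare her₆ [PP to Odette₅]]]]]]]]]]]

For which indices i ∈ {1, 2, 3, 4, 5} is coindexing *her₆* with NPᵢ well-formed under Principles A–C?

*her* is a pronoun, so Principle B applies: it must be free in its binding domain.
Binding domain of *her₆*: the embedded TP, whose subject is Selin₄.
*Freya₁* c-commands the pronoun but from outside its binding domain, and is not c-commanded by it → coindexation permitted.
*Noor₂* c-commands the pronoun but from outside its binding domain, and is not c-commanded by it → coindexation permitted.
*Elena₃* c-commands the pronoun but from outside its binding domain, and is not c-commanded by it → coindexation permitted.
*Selin₄* c-commands the pronoun within its binding domain → coindexation would violate Principle B.
*Odette₅*: the pronoun c-commands this R-expression → coindexation would violate Principle C on *Odette₅*.

{1, 2, 3}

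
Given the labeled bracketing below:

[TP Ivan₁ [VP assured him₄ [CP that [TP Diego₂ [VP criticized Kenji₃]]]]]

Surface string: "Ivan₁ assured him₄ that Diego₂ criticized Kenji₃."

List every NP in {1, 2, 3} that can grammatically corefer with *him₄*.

*him* is a pronoun, so Principle B applies: it must be free in its binding domain.
Binding domain of *him₄*: the matrix TP, whose subject is Ivan₁.
*Ivan₁* c-commands the pronoun within its binding domain → coindexation would violate Principle B.
*Diego₂*: the pronoun c-commands this R-expression → coindexation would violate Principle C on *Diego₂*.
*Kenji₃*: the pronoun c-commands this R-expression → coindexation would violate Principle C on *Kenji₃*.

none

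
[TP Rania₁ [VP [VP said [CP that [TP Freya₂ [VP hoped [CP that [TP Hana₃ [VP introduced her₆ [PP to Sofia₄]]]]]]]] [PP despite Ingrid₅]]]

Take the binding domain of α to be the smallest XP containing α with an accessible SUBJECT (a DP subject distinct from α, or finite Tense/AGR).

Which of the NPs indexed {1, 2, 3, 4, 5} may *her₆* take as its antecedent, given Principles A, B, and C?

*her* is a pronoun, so Principle B applies: it must be free in its binding domain.
Binding domain of *her₆*: the embedded TP, whose subject is Hana₃.
*Rania₁* c-commands the pronoun but from outside its binding domain, and is not c-commanded by it → coindexation permitted.
*Freya₂* c-commands the pronoun but from outside its binding domain, and is not c-commanded by it → coindexation permitted.
*Hana₃* c-commands the pronoun within its binding domain → coindexation would violate Principle B.
*Sofia₄*: the pronoun c-commands this R-expression → coindexation would violate Principle C on *Sofia₄*.
*Ingrid₅* and the pronoun do not c-command one another → neither Principle B nor Principle C is at stake; coindexation permitted.

{1, 2, 5}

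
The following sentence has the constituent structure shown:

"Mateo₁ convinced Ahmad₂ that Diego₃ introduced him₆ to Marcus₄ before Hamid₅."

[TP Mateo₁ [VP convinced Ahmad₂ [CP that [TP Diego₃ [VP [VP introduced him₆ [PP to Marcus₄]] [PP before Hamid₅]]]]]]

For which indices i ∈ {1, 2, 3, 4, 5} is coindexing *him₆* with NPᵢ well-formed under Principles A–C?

{1, 2, 5}

*him* is a pronoun, so Principle B applies: it must be free in its binding domain.
Binding domain of *him₆*: the embedded TP, whose subject is Diego₃.
*Mateo₁* c-commands the pronoun but from outside its binding domain, and is not c-commanded by it → coindexation permitted.
*Ahmad₂* c-commands the pronoun but from outside its binding domain, and is not c-commanded by it → coindexation permitted.
*Diego₃* c-commands the pronoun within its binding domain → coindexation would violate Principle B.
*Marcus₄*: the pronoun c-commands this R-expression → coindexation would violate Principle C on *Marcus₄*.
*Hamid₅* and the pronoun do not c-command one another → neither Principle B nor Principle C is at stake; coindexation permitted.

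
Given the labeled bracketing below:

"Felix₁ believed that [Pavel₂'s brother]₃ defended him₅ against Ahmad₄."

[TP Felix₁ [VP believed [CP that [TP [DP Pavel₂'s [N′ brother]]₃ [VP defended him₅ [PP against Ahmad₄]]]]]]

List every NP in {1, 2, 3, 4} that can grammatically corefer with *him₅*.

*him* is a pronoun, so Principle B applies: it must be free in its binding domain.
Binding domain of *him₅*: the embedded TP, whose subject is [Pavel₂'s brother]₃.
*Felix₁* c-commands the pronoun but from outside its binding domain, and is not c-commanded by it → coindexation permitted.
*Pavel₂* and the pronoun do not c-command one another → neither Principle B nor Principle C is at stake; coindexation permitted.
*[Pavel₂'s brother]₃* c-commands the pronoun within its binding domain → coindexation would violate Principle B.
*Ahmad₄*: the pronoun c-commands this R-expression → coindexation would violate Principle C on *Ahmad₄*.

{1, 2}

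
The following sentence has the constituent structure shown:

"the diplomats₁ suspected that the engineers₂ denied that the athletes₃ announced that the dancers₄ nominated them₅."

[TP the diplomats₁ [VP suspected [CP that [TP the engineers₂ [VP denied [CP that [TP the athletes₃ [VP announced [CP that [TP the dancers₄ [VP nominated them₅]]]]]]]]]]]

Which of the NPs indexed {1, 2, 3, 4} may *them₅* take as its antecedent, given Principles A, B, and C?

*them* is a pronoun, so Principle B applies: it must be free in its binding domain.
Binding domain of *them₅*: the embedded TP, whose subject is the dancers₄.
*the diplomats₁* c-commands the pronoun but from outside its binding domain, and is not c-commanded by it → coindexation permitted.
*the engineers₂* c-commands the pronoun but from outside its binding domain, and is not c-commanded by it → coindexation permitted.
*the athletes₃* c-commands the pronoun but from outside its binding domain, and is not c-commanded by it → coindexation permitted.
*the dancers₄* c-commands the pronoun within its binding domain → coindexation would violate Principle B.

{1, 2, 3}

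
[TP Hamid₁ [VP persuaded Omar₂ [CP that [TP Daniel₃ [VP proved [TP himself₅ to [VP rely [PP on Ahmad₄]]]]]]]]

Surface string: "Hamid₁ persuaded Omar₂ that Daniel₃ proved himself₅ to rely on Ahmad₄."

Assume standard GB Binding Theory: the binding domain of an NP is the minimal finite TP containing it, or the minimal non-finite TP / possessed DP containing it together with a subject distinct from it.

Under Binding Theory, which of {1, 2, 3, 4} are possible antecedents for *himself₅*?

{3}

*himself* is an anaphor, so Principle A applies: it must be bound in its binding domain.
Binding domain of *himself₅*: the embedded TP, whose subject is Daniel₃.
*Hamid₁* c-commands the anaphor but is outside its binding domain → cannot satisfy Principle A.
*Omar₂* c-commands the anaphor but is outside its binding domain → cannot satisfy Principle A.
*Daniel₃* c-commands the anaphor within its binding domain → licit binder.
*Ahmad₄* does not c-command the anaphor → cannot bind it.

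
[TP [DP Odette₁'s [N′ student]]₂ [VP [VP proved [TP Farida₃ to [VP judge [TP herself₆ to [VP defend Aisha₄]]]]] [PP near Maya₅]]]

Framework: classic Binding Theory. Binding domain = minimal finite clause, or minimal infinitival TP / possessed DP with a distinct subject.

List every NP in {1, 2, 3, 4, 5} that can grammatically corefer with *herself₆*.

{3}

*herself* is an anaphor, so Principle A applies: it must be bound in its binding domain.
Binding domain of *herself₆*: the embedded TP, whose subject is Farida₃.
*Odette₁* does not c-command the anaphor → cannot bind it.
*[Odette₁'s student]₂* c-commands the anaphor but is outside its binding domain → cannot satisfy Principle A.
*Farida₃* c-commands the anaphor within its binding domain → licit binder.
*Aisha₄* does not c-command the anaphor → cannot bind it.
*Maya₅* does not c-command the anaphor → cannot bind it.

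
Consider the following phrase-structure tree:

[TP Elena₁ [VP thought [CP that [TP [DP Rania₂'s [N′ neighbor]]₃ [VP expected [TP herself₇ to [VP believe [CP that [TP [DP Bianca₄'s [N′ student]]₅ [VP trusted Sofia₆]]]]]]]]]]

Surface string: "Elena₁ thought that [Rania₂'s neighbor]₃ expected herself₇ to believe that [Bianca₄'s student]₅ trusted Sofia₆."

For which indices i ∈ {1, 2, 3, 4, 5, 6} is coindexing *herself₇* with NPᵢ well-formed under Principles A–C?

{3}

*herself* is an anaphor, so Principle A applies: it must be bound in its binding domain.
Binding domain of *herself₇*: the embedded TP, whose subject is [Rania₂'s neighbor]₃.
*Elena₁* c-commands the anaphor but is outside its binding domain → cannot satisfy Principle A.
*Rania₂* does not c-command the anaphor → cannot bind it.
*[Rania₂'s neighbor]₃* c-commands the anaphor within its binding domain → licit binder.
*Bianca₄* does not c-command the anaphor → cannot bind it.
*[Bianca₄'s student]₅* does not c-command the anaphor → cannot bind it.
*Sofia₆* does not c-command the anaphor → cannot bind it.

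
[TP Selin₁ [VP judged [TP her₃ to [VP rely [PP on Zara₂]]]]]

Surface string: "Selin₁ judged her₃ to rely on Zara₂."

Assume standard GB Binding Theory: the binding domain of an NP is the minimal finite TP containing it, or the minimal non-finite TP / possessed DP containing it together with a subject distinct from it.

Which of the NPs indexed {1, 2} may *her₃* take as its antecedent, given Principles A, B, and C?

*her* is a pronoun, so Principle B applies: it must be free in its binding domain.
Binding domain of *her₃*: the matrix TP, whose subject is Selin₁.
*Selin₁* c-commands the pronoun within its binding domain → coindexation would violate Principle B.
*Zara₂*: the pronoun c-commands this R-expression → coindexation would violate Principle C on *Zara₂*.

none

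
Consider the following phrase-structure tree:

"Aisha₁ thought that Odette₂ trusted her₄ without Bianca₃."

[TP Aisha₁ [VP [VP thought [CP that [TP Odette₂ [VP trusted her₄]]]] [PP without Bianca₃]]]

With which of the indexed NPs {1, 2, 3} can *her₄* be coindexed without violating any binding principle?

{1, 3}

*her* is a pronoun, so Principle B applies: it must be free in its binding domain.
Binding domain of *her₄*: the embedded TP, whose subject is Odette₂.
*Aisha₁* c-commands the pronoun but from outside its binding domain, and is not c-commanded by it → coindexation permitted.
*Odette₂* c-commands the pronoun within its binding domain → coindexation would violate Principle B.
*Bianca₃* and the pronoun do not c-command one another → neither Principle B nor Principle C is at stake; coindexation permitted.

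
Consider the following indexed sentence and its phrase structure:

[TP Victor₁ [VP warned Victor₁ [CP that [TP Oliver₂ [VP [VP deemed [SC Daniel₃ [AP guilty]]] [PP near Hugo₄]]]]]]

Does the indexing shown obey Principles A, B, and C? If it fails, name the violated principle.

The two coindexed NPs are *Victor₁* (the higher occurrence) and *Victor₁* (the lower occurrence).
*Victor₁* (the lower occurrence) is an R-expression. Principle C requires it to be free everywhere.
*Victor₁* (the higher occurrence) c-commands it and carries the same index.
The R-expression is bound → Principle C violation.

Principle C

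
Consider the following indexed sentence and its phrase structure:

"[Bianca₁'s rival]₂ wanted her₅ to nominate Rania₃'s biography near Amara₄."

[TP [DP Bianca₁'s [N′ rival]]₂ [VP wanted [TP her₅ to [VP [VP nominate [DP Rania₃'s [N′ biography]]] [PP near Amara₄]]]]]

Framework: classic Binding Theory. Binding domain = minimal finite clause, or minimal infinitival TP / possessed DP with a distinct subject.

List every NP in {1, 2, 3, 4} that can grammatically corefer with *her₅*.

{1}

*her* is a pronoun, so Principle B applies: it must be free in its binding domain.
Binding domain of *her₅*: the matrix TP, whose subject is [Bianca₁'s rival]₂.
*Bianca₁* and the pronoun do not c-command one another → neither Principle B nor Principle C is at stake; coindexation permitted.
*[Bianca₁'s rival]₂* c-commands the pronoun within its binding domain → coindexation would violate Principle B.
*Rania₃*: the pronoun c-commands this R-expression → coindexation would violate Principle C on *Rania₃*.
*Amara₄*: the pronoun c-commands this R-expression → coindexation would violate Principle C on *Amara₄*.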